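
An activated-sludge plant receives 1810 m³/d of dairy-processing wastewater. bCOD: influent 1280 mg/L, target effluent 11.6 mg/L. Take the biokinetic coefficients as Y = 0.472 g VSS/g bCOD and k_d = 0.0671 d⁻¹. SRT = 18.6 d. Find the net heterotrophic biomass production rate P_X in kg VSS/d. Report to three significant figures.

P_X ≈ 482 kg VSS/d

Y_obs = Y / (1 + k_d θ_c) = 0.472 / (1 + 0.0671 × 18.6) = 0.472 / 2.248 = 0.2100.
Substrate removed = Q·(S₀ − S) = 1810 m³/d × (1280 − 11.6) g/m³ = 2.3×10^6 g/d = 2296 kg/d.
Biomass produced: P_X = Y_obs·Q·ΔS = 0.2100 × 2296 ≈ 482.0 kg VSS/d.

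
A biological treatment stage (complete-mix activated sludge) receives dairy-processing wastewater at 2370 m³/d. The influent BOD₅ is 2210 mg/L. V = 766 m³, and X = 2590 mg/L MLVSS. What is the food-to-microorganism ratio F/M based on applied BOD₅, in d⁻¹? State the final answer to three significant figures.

F/M = applied load / biomass = Q·S₀/(V·X) = 2370 × 2210 / (766.0 × 2590) = 2.640 d⁻¹.

F/M ≈ 2.64 d⁻¹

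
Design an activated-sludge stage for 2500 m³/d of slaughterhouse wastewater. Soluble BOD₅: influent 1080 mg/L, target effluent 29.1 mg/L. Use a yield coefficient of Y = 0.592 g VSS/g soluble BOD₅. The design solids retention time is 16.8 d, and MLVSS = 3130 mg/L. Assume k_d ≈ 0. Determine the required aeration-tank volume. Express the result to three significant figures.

V ≈ 8350 m³

V·X = Y·Q·ΔS·θ_c gives V = 0.592 × 2500 × (1080 − 29.1) × 16.8 / 3130 = 8348 m³.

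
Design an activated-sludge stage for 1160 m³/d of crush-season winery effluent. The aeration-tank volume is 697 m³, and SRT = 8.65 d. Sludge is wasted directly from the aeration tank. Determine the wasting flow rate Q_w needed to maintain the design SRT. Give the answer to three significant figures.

Wasting from the aeration tank: Q_w = V / θ_c = 697.0 / 8.65 = 80.58 m³/d.

Q_w ≈ 80.6 m³/d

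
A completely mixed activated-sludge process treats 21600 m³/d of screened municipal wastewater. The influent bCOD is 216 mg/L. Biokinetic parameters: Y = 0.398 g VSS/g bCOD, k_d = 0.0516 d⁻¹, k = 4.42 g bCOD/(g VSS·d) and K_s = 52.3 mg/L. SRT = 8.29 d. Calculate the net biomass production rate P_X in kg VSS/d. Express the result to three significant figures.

From the Monod/SRT balance for a CMAS, S = K_s·(1+k_d θ_c)/[θ_c·(Y k − k_d) − 1] = 52.3 × (1 + 0.0516 × 8.29) / [8.29 × (0.398 × 4.42 − 0.0516) − 1] = 74.67 / 13.16 = 5.676 mg/L.
Correct the yield for decay: Y_obs = Y/(1 + k_d θ_c) = 0.398 / (1 + 0.0516 × 8.29) = 0.398 / 1.428 = 0.2788.
Substrate removed = Q·(S₀ − S) = 21600 m³/d × (216 − 5.68) g/m³ = 4.54×10^6 g/d = 4543 kg/d.
P_X = Y_obs · Q(S₀ − S) = 0.2788 × 4543 = 1266 kg VSS/d.

P_X ≈ 1270 kg VSS/d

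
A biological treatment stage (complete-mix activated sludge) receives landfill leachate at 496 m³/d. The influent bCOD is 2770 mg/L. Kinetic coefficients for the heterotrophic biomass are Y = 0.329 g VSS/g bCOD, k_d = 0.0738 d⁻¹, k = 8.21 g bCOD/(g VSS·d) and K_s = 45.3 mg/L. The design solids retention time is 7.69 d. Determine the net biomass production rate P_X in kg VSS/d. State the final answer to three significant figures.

P_X ≈ 288 kg VSS/d

For a completely mixed reactor with recycle the Lawrence–McCarty relation gives S = K_s·(1 + k_d·θ_c) / [θ_c·(Y·k − k_d) − 1] = 45.3 × (1 + 0.0738 × 7.69) / [7.69 × (0.329 × 8.21 − 0.0738) − 1] = 71.01 / 19.20 = 3.698 mg/L.
Correct the yield for decay: Y_obs = Y/(1 + k_d θ_c) = 0.329 / (1 + 0.0738 × 7.69) = 0.329 / 1.568 = 0.2099.
Q·(S₀ − S) = 496 × (2770 − 3.70) × 10⁻³ = 1372 kg/d removed.
Biomass produced: P_X = Y_obs·Q·ΔS = 0.2099 × 1372 ≈ 288.0 kg VSS/d.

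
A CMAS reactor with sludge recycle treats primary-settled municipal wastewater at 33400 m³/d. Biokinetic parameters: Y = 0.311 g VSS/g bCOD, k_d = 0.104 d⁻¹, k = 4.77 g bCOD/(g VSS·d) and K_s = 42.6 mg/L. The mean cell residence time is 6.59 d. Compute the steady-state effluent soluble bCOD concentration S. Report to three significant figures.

From the Monod/SRT balance for a CMAS, S = K_s·(1+k_d θ_c)/[θ_c·(Y k − k_d) − 1] = 42.6 × (1 + 0.104 × 6.59) / [6.59 × (0.311 × 4.77 − 0.104) − 1] = 71.80 / 8.091 = 8.874 mg/L.

S ≈ 8.87 mg/L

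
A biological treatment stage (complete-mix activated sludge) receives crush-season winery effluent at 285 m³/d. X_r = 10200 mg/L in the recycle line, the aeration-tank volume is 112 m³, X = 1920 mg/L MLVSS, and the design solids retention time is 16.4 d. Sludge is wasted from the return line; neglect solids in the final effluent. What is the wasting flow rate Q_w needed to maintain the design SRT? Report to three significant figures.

Wasting from the return line (neglecting effluent solids): Q_w = V·X / (θ_c·X_r) = 112.0 × 1920 / (16.4 × 10200) = 1.286 m³/d.

Q_w ≈ 1.29 m³/d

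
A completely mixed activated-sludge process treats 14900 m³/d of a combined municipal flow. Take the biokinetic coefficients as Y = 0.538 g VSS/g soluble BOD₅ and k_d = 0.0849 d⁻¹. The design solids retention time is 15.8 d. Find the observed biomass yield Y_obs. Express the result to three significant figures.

Y_obs ≈ 0.230 g VSS/g soluble BOD₅

Observed yield with endogenous decay: Y_obs = Y / (1 + k_d·θ_c) = 0.538 / (1 + 0.0849 × 15.8) = 0.538 / 2.341 = 0.2298 g VSS/g soluble BOD₅.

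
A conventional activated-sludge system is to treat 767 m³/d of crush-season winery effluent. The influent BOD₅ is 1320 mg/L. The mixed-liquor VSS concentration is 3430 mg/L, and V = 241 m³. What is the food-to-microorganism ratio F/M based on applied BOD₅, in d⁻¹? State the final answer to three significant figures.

F/M ≈ 1.22 d⁻¹

Food-to-microorganism ratio F/M = Q S₀ / (V X) = 767 × 1320 / (241.0 × 3430) = 1.225 d⁻¹.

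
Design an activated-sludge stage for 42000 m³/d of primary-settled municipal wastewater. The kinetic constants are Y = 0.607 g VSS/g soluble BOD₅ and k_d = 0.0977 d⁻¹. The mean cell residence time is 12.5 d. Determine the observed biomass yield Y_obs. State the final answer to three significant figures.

Correct the yield for decay: Y_obs = Y/(1 + k_d θ_c) = 0.607 / (1 + 0.0977 × 12.5) = 0.607 / 2.221 = 0.2733.

Y_obs ≈ 0.273 g VSS/g soluble BOD₅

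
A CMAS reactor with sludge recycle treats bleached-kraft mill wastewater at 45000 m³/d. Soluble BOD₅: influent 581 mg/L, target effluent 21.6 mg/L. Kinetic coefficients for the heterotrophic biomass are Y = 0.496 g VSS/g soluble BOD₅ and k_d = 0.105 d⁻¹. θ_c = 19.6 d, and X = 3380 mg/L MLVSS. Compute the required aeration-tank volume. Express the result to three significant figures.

Steady-state biomass mass balance: V·X·(1 + k_d·θ_c) = Y·Q·(S₀ − S)·θ_c, so V = 0.496 × 45000 × (581 − 21.6) × 19.6 / [3380 × (1 + 0.105 × 19.6)] = 2.45×10^8 / 10336 = 23677 m³.

V ≈ 23700 m³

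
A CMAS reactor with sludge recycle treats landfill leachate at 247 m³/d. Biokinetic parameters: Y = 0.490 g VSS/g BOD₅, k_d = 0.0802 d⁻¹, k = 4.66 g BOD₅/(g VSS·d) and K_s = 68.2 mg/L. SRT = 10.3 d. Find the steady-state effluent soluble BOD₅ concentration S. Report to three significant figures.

From the Monod/SRT balance for a CMAS, S = K_s·(1+k_d θ_c)/[θ_c·(Y k − k_d) − 1] = 68.2 × (1 + 0.0802 × 10.3) / [10.3 × (0.490 × 4.66 − 0.0802) − 1] = 124.5 / 21.69 = 5.741 mg/L.

S ≈ 5.74 mg/L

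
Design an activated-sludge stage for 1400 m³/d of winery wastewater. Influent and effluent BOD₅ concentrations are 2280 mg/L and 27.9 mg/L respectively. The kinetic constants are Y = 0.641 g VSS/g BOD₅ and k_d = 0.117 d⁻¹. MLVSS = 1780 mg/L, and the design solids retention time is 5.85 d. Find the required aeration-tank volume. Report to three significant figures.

Steady-state biomass mass balance: V·X·(1 + k_d·θ_c) = Y·Q·(S₀ − S)·θ_c, so V = 0.641 × 1400 × (2280 − 27.9) × 5.85 / [1780 × (1 + 0.117 × 5.85)] = 1.18×10^7 / 2998 = 3943 m³.

V ≈ 3940 m³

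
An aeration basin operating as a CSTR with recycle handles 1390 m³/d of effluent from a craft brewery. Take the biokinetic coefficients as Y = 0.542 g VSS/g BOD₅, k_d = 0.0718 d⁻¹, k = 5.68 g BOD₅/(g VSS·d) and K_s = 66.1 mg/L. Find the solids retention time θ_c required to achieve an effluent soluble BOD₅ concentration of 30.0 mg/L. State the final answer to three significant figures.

From 1/θ_c = Y·k·S/(K_s + S) − k_d: Y·k·S/(K_s+S) = 0.542 × 5.68 × 30.0 / (66.1 + 30.0) = 0.9610 d⁻¹.
Then 1/θ_c = μ − k_d = 0.9610 − 0.0718 = 0.8892 d⁻¹, giving θ_c = 1.125 d.

θ_c ≈ 1.12 d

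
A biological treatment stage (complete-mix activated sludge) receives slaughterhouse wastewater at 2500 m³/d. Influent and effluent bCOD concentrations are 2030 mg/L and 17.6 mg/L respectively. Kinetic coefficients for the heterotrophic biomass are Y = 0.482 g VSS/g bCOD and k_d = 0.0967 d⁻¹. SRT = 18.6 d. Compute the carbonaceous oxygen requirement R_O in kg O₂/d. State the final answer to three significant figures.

R_O ≈ 3800 kg O₂/d

Observed yield with endogenous decay: Y_obs = Y / (1 + k_d·θ_c) = 0.482 / (1 + 0.0967 × 18.6) = 0.482 / 2.799 = 0.1722 g VSS/g bCOD.
Substrate removed = Q·(S₀ − S) = 2500 m³/d × (2030 − 17.6) g/m³ = 5.03×10^6 g/d = 5031 kg/d.
Net sludge production P_X = 0.1722 × 5031 = 866.5 kg VSS/d.
Carbonaceous O₂ demand = substrate oxidised − cell-mass equivalent = 5031 − 1.42 × 866.5 = 3801 kg O₂/d.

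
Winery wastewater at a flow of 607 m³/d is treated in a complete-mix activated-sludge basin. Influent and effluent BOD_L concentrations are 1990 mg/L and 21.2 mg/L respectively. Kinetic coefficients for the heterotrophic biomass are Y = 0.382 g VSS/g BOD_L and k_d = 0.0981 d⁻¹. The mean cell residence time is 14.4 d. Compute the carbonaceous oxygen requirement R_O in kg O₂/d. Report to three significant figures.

Y_obs = Y / (1 + k_d θ_c) = 0.382 / (1 + 0.0981 × 14.4) = 0.382 / 2.413 = 0.1583.
Mass of BOD_L removed per day: Q(S₀ − S) = 607 × 1969 g/m³ = 1195 kg/d.
Biomass synthesised: P_X = Y_obs × 1195 = 189.2 kg VSS/d.
Carbonaceous O₂ demand = substrate oxidised − cell-mass equivalent = 1195 − 1.42 × 189.2 = 926.4 kg O₂/d.

R_O ≈ 926 kg O₂/d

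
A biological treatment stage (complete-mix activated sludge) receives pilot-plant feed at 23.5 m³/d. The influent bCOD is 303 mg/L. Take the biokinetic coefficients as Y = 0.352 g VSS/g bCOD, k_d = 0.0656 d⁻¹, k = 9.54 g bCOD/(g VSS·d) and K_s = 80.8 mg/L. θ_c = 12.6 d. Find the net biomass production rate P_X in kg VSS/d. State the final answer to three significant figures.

P_X ≈ 1.36 kg VSS/d

From the Monod/SRT balance for a CMAS, S = K_s·(1+k_d θ_c)/[θ_c·(Y k − k_d) − 1] = 80.8 × (1 + 0.0656 × 12.6) / [12.6 × (0.352 × 9.54 − 0.0656) − 1] = 147.6 / 40.49 = 3.645 mg/L.
Correct the yield for decay: Y_obs = Y/(1 + k_d θ_c) = 0.352 / (1 + 0.0656 × 12.6) = 0.352 / 1.827 = 0.1927.
Mass of bCOD removed per day: Q(S₀ − S) = 23.5 × 299.4 g/m³ = 7.035 kg/d.
So the net sludge growth is P_X = 0.1927 × 7.035 = 1.356 kg VSS/d.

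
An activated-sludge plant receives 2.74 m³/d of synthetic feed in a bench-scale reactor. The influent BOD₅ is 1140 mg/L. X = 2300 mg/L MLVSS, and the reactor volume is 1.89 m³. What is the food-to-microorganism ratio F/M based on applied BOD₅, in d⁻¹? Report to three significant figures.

F/M ≈ 0.719 d⁻¹

F/M = Q·S₀ / (V·X) = 2.74 × 1140 / (1.890 × 2300) = 0.7186 g BOD₅·(g VSS·d)⁻¹.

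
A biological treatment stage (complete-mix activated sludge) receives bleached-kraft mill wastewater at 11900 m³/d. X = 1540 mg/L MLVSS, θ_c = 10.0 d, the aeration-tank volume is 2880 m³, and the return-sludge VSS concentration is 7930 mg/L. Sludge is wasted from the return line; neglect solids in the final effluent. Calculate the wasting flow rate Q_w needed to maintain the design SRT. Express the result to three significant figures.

Q_w ≈ 55.9 m³/d

Q_w = (V·X)/(θ_c X_r) = 2880 × 1540 / (10.0 × 7930) = 55.93 m³/d.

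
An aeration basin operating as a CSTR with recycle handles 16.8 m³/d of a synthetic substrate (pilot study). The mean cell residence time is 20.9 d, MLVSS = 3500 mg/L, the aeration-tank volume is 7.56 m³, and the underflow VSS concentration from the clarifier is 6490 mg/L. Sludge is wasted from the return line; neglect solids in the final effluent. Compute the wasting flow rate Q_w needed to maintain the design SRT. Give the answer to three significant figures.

Q_w = (V·X)/(θ_c X_r) = 7.560 × 3500 / (20.9 × 6490) = 0.1951 m³/d.

Q_w ≈ 0.195 m³/d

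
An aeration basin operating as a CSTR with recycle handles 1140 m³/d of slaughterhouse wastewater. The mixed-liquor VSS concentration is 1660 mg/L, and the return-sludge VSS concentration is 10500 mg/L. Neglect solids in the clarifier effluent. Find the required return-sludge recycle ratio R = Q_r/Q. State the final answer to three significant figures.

Mass balance around the secondary clarifier (neglecting effluent solids): R = X / (X_r − X) = 1660 / (10500 − 1660) = 0.1878.

R ≈ 0.188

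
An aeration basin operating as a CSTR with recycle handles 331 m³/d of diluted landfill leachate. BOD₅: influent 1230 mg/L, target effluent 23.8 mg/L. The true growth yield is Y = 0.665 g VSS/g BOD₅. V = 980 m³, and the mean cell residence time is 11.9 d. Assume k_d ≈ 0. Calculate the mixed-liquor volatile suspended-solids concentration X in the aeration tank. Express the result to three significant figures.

From V·X = Y·Q·(S₀ − S)·θ_c (decay neglected): X = 0.665 × 331 × (1230 − 23.8) × 11.9 / 980 = 3224 mg/L.

X ≈ 3220 mg/L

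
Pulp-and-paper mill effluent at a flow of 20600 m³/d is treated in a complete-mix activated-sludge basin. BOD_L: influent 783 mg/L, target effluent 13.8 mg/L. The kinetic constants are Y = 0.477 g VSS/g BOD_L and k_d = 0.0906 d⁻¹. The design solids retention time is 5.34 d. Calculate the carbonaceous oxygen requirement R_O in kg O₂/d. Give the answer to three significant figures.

Observed yield with endogenous decay: Y_obs = Y / (1 + k_d·θ_c) = 0.477 / (1 + 0.0906 × 5.34) = 0.477 / 1.484 = 0.3215 g VSS/g BOD_L.
Substrate removed = Q·(S₀ − S) = 20600 m³/d × (783 − 13.8) g/m³ = 1.58×10^7 g/d = 15846 kg/d.
Biomass synthesised: P_X = Y_obs × 15846 = 5094 kg VSS/d.
R_O = Q·(S₀ − S) − 1.42·P_X = 15846 − 1.42 × 5094 = 8612 kg O₂/d.

R_O ≈ 8610 kg O₂/d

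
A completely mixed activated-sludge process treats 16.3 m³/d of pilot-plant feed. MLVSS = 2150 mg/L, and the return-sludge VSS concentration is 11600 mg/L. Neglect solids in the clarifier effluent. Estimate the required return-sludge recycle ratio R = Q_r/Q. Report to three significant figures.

R ≈ 0.228

R = Q_r/Q = X/(X_r − X) = 2150 / (11600 − 2150) = 0.2275.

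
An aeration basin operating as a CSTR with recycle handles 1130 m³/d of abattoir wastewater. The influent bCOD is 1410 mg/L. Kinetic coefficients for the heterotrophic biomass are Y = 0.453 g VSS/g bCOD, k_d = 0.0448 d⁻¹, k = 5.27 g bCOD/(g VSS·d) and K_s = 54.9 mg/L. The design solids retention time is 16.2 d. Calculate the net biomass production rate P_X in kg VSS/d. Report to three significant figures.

P_X ≈ 417 kg VSS/d

For a completely mixed reactor with recycle the Lawrence–McCarty relation gives S = K_s·(1 + k_d·θ_c) / [θ_c·(Y·k − k_d) − 1] = 54.9 × (1 + 0.0448 × 16.2) / [16.2 × (0.453 × 5.27 − 0.0448) − 1] = 94.74 / 36.95 = 2.564 mg/L.
The observed yield is Y_obs = Y/(1 + k_d·θ_c) = 0.453 / (1 + 0.0448 × 16.2) = 0.453 / 1.726 = 0.2625 g VSS per g bCOD removed.
ΔS = 1410 − 2.56 = 1407 mg/L, so the substrate removal rate is 1130 × 1407/1000 = 1590 kg bCOD/d.
P_X = Y_obs · Q(S₀ − S) = 0.2625 × 1590 = 417.5 kg VSS/d.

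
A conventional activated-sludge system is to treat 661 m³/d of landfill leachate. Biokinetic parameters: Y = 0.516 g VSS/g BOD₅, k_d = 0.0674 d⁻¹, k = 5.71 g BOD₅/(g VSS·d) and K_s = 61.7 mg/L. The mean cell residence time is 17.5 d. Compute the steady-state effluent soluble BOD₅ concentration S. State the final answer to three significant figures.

For a completely mixed reactor with recycle the Lawrence–McCarty relation gives S = K_s·(1 + k_d·θ_c) / [θ_c·(Y·k − k_d) − 1] = 61.7 × (1 + 0.0674 × 17.5) / [17.5 × (0.516 × 5.71 − 0.0674) − 1] = 134.5 / 49.38 = 2.723 mg/L.

S ≈ 2.72 mg/L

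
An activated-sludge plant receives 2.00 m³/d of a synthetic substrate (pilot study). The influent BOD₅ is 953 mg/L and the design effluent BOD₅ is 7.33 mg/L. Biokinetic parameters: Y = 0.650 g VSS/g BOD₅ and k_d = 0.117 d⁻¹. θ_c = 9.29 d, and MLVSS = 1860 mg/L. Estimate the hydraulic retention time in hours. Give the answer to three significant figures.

τ ≈ 35.3 h

From the SRT design equation V = Y Q (S₀−S) θ_c / [X (1 + k_d θ_c)] = 0.650 × 2.00 × (953 − 7.33) × 9.29 / [1860 × (1 + 0.117 × 9.29)] = 1.14×10^4 / 3882 = 2.942 m³.
τ = V/Q = 2.942/2.00 = 1.471 d, or 35.31 h.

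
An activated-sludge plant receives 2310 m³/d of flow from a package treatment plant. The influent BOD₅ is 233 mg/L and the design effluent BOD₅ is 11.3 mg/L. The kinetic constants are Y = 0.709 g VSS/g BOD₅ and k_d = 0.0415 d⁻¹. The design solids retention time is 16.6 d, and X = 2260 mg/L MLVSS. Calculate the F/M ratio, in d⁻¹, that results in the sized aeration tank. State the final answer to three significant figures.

Steady-state biomass mass balance: V·X·(1 + k_d·θ_c) = Y·Q·(S₀ − S)·θ_c, so V = 0.709 × 2310 × (233 − 11.3) × 16.6 / [2260 × (1 + 0.0415 × 16.6)] = 6.03×10^6 / 3817 = 1579 m³.
Food-to-microorganism ratio F/M = Q S₀ / (V X) = 2310 × 233 / (1579 × 2260) = 0.1508 d⁻¹.

F/M ≈ 0.151 d⁻¹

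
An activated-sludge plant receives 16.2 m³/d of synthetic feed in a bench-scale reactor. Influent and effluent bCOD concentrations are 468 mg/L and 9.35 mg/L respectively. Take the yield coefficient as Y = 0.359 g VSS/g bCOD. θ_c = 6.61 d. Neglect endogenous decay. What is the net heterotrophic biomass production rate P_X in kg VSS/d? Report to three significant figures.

P_X ≈ 2.67 kg VSS/d

Since k_d ≈ 0, Y_obs = Y = 0.359 g VSS/g bCOD.
Mass of bCOD removed per day: Q(S₀ − S) = 16.2 × 458.6 g/m³ = 7.430 kg/d.
Net biomass production P_X = Y_obs × Q·(S₀ − S) = 0.3590 × 7.430 = 2.667 kg VSS/d.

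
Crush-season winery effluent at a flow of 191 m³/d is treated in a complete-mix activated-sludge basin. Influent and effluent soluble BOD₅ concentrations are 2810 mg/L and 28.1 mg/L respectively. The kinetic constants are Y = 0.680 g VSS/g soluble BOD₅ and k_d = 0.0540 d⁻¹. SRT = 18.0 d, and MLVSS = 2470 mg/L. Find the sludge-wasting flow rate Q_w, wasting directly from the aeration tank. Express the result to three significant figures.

Rearranging the biomass balance for a CMAS with decay, V = Y·Q·ΔS·θ_c / [X·(1+k_d θ_c)] = 0.680 × 191 × (2810 − 28.1) × 18.0 / [2470 × (1 + 0.0540 × 18.0)] = 6.5×10^6 / 4871 = 1335 m³.
For wasting at MLVSS concentration, Q_w = V/θ_c = 1335/18.0 = 74.18 m³/d.

Q_w ≈ 74.2 m³/d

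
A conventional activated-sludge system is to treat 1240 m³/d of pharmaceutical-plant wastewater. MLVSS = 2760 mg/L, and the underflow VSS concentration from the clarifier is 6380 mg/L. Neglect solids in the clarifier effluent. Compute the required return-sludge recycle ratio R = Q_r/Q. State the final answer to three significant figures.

R ≈ 0.762

R = Q_r/Q = X/(X_r − X) = 2760 / (6380 − 2760) = 0.7624.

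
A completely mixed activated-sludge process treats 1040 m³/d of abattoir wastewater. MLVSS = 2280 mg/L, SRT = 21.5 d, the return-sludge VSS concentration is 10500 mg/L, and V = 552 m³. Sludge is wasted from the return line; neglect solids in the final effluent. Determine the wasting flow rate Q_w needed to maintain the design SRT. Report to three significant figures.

Q_w = (V·X)/(θ_c X_r) = 552.0 × 2280 / (21.5 × 10500) = 5.575 m³/d.

Q_w ≈ 5.58 m³/d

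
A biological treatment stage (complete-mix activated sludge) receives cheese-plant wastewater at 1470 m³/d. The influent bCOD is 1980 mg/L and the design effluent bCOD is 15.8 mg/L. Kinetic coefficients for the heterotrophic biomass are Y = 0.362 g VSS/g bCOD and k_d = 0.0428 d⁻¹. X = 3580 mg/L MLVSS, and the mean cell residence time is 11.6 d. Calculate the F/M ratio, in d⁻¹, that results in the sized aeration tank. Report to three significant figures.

Rearranging the biomass balance for a CMAS with decay, V = Y·Q·ΔS·θ_c / [X·(1+k_d θ_c)] = 0.362 × 1470 × (1980 − 15.8) × 11.6 / [3580 × (1 + 0.0428 × 11.6)] = 1.21×10^7 / 5357 = 2263 m³.
F/M = Q·S₀ / (V·X) = 1470 × 1980 / (2263 × 3580) = 0.3592 g bCOD·(g VSS·d)⁻¹.

F/M ≈ 0.359 d⁻¹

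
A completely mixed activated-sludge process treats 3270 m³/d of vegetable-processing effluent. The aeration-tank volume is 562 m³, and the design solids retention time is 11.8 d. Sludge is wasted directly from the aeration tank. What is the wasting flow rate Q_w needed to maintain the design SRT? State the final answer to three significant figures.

Wasting from the aeration tank: Q_w = V / θ_c = 562.0 / 11.8 = 47.63 m³/d.

Q_w ≈ 47.6 m³/d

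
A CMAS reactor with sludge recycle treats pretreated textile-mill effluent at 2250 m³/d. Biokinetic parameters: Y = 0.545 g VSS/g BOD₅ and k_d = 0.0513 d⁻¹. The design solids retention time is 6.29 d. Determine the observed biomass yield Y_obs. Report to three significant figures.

The observed yield is Y_obs = Y/(1 + k_d·θ_c) = 0.545 / (1 + 0.0513 × 6.29) = 0.545 / 1.323 = 0.4120 g VSS per g BOD₅ removed.

Y_obs ≈ 0.412 g VSS/g BOD₅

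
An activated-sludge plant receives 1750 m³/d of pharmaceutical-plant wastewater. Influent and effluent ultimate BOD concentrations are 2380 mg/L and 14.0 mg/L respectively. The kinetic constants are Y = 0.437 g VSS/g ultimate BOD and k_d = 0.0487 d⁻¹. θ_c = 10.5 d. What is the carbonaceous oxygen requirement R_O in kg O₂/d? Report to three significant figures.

R_O ≈ 2440 kg O₂/d

The observed yield is Y_obs = Y/(1 + k_d·θ_c) = 0.437 / (1 + 0.0487 × 10.5) = 0.437 / 1.511 = 0.2891 g VSS per g ultimate BOD removed.
Q·(S₀ − S) = 1750 × (2380 − 14.0) × 10⁻³ = 4140 kg/d removed.
P_X = Y_obs·Q·(S₀ − S) = 0.2891 × 4140 = 1197 kg VSS/d.
Carbonaceous O₂ demand = substrate oxidised − cell-mass equivalent = 4140 − 1.42 × 1197 = 2440 kg O₂/d.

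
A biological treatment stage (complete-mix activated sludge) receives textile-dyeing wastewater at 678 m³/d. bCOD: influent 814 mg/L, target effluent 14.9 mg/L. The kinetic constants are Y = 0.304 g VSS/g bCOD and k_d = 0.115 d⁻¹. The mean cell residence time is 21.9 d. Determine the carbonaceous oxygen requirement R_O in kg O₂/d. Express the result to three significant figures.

R_O ≈ 475 kg O₂/d

The observed yield is Y_obs = Y/(1 + k_d·θ_c) = 0.304 / (1 + 0.115 × 21.9) = 0.304 / 3.518 = 0.08640 g VSS per g bCOD removed.
ΔS = 814 − 14.9 = 799.1 mg/L, so the substrate removal rate is 678 × 799.1/1000 = 541.8 kg bCOD/d.
Biomass synthesised: P_X = Y_obs × 541.8 = 46.81 kg VSS/d.
R_O = Q·(S₀ − S) − 1.42·P_X = 541.8 − 1.42 × 46.81 = 475.3 kg O₂/d.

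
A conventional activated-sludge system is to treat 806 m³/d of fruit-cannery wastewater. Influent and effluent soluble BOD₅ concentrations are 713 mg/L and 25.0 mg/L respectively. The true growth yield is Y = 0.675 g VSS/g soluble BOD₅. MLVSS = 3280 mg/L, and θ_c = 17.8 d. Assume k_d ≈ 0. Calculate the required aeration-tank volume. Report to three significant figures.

V ≈ 2030 m³

Biomass mass balance (decay neglected): V·X = Y·Q·(S₀ − S)·θ_c, so V = 0.675 × 806 × (713 − 25.0) × 17.8 / 3280 = 2031 m³.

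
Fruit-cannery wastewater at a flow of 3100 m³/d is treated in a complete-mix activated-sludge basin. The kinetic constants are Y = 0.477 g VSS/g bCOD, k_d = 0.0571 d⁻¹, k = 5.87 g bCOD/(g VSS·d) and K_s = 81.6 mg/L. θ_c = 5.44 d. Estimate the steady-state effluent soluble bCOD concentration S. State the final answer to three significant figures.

S ≈ 7.68 mg/L

For a completely mixed reactor with recycle the Lawrence–McCarty relation gives S = K_s·(1 + k_d·θ_c) / [θ_c·(Y·k − k_d) − 1] = 81.6 × (1 + 0.0571 × 5.44) / [5.44 × (0.477 × 5.87 − 0.0571) − 1] = 106.9 / 13.92 = 7.682 mg/L.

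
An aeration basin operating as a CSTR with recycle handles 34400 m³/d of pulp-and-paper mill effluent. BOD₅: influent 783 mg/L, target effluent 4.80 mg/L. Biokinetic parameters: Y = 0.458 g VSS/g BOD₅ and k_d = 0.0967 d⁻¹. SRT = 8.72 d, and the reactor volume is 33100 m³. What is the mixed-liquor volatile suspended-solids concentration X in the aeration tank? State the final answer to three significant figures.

From V·X·(1 + k_d·θ_c) = Y·Q·(S₀ − S)·θ_c: X = 0.458 × 34400 × (783 − 4.80) × 8.72 / [33100 × (1 + 0.0967 × 8.72)] = 1752 mg/L.

X ≈ 1750 mg/L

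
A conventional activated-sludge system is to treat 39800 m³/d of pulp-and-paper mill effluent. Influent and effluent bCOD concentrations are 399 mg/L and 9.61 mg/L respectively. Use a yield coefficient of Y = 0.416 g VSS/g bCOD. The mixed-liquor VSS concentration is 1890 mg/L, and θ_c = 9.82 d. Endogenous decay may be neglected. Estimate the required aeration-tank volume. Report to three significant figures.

V ≈ 33500 m³

With k_d = 0 the design equation reduces to V = Y Q (S₀−S) θ_c / X = 0.416 × 39800 × (399 − 9.61) × 9.82 / 1890 = 33497 m³.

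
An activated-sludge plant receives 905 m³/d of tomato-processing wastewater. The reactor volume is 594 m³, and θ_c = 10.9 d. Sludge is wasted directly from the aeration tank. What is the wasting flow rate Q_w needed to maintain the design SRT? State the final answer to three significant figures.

Q_w ≈ 54.5 m³/d

With mixed-liquor wasting, θ_c = V/Q_w, so Q_w = V/θ_c = 594.0/10.9 = 54.50 m³/d.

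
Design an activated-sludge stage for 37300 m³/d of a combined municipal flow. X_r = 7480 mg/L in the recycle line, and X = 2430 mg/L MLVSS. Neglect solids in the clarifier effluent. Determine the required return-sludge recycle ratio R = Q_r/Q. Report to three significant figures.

R ≈ 0.481

Mass balance around the secondary clarifier (neglecting effluent solids): R = X / (X_r − X) = 2430 / (7480 − 2430) = 0.4812.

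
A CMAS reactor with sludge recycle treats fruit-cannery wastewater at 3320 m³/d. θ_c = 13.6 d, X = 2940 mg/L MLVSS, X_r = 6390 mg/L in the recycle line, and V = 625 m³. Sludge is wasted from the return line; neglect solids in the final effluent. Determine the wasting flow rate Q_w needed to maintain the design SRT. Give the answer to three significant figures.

θ_c = V·X/(Q_w·X_r) when wasting from the recycle, so Q_w = V·X/(θ_c·X_r) = 625.0 × 2940 / (13.6 × 6390) = 21.14 m³/d.

Q_w ≈ 21.1 m³/d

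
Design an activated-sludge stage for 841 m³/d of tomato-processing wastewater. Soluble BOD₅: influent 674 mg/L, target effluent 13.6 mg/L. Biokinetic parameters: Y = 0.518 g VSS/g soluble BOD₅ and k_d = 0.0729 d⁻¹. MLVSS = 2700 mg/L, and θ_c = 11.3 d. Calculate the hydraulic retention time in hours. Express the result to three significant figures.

τ ≈ 18.8 h

Steady-state biomass mass balance: V·X·(1 + k_d·θ_c) = Y·Q·(S₀ − S)·θ_c, so V = 0.518 × 841 × (674 − 13.6) × 11.3 / [2700 × (1 + 0.0729 × 11.3)] = 3.25×10^6 / 4924 = 660.2 m³.
Hydraulic retention time τ = V/Q = 660.2 / 841 = 0.7850 d = 18.84 h.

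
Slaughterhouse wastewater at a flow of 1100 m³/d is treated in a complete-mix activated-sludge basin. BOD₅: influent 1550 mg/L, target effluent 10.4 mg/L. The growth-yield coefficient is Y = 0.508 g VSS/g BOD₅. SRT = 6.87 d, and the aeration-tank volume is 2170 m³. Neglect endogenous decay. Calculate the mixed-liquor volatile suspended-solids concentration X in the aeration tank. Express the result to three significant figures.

X ≈ 2720 mg/L

X = Y·Q·ΔS·θ_c / V = 0.508 × 1100 × (1550 − 10.4) × 6.87 / 2170 = 2724 mg/L.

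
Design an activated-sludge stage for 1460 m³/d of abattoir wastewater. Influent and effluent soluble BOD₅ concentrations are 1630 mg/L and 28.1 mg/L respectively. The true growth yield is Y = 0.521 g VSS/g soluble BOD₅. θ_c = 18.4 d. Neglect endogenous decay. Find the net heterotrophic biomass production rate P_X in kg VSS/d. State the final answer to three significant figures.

With endogenous decay neglected, the observed yield equals the true yield: Y_obs = Y = 0.521 g VSS/g soluble BOD₅.
ΔS = 1630 − 28.1 = 1602 mg/L, so the substrate removal rate is 1460 × 1602/1000 = 2339 kg soluble BOD₅/d.
P_X = Y_obs · Q(S₀ − S) = 0.5210 × 2339 = 1219 kg VSS/d.

P_X ≈ 1220 kg VSS/d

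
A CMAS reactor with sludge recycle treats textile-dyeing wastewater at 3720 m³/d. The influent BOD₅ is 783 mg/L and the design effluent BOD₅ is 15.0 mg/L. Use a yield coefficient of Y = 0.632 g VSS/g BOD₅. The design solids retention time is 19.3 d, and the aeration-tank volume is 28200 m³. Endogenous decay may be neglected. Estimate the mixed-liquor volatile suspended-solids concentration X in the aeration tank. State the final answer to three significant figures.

X = Y·Q·ΔS·θ_c / V = 0.632 × 3720 × (783 − 15.0) × 19.3 / 28200 = 1236 mg/L.

X ≈ 1240 mg/L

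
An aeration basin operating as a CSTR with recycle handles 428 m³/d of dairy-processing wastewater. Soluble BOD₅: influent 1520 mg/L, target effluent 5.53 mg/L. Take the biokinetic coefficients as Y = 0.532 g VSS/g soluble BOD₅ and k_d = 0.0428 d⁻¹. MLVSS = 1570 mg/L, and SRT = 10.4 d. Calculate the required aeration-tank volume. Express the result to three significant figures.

V ≈ 1580 m³

Steady-state biomass mass balance: V·X·(1 + k_d·θ_c) = Y·Q·(S₀ − S)·θ_c, so V = 0.532 × 428 × (1520 − 5.53) × 10.4 / [1570 × (1 + 0.0428 × 10.4)] = 3.59×10^6 / 2269 = 1581 m³.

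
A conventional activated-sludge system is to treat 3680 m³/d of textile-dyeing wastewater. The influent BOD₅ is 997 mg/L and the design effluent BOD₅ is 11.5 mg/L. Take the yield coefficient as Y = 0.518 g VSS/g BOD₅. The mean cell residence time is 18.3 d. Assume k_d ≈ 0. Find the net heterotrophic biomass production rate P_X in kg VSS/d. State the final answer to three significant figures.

P_X ≈ 1880 kg VSS/d

Since k_d ≈ 0, Y_obs = Y = 0.518 g VSS/g BOD₅.
Q·(S₀ − S) = 3680 × (997 − 11.5) × 10⁻³ = 3627 kg/d removed.
Biomass produced: P_X = Y_obs·Q·ΔS = 0.5180 × 3627 ≈ 1879 kg VSS/d.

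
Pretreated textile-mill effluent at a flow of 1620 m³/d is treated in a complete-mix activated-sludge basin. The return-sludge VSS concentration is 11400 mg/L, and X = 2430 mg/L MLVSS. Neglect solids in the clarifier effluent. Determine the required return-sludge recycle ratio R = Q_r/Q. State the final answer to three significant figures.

Solids balance on the clarifier gives (1+R)X = R·X_r, so R = X/(X_r − X) = 2430 / (11400 − 2430) = 0.2709.

R ≈ 0.271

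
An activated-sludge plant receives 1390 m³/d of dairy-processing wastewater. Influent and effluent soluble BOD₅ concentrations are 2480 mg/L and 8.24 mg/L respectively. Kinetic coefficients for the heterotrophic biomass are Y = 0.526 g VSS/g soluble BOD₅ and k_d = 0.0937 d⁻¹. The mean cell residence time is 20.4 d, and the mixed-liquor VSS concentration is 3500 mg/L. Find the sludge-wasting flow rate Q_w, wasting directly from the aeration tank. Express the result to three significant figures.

Q_w ≈ 177 m³/d

Rearranging the biomass balance for a CMAS with decay, V = Y·Q·ΔS·θ_c / [X·(1+k_d θ_c)] = 0.526 × 1390 × (2480 − 8.24) × 20.4 / [3500 × (1 + 0.0937 × 20.4)] = 3.69×10^7 / 10190 = 3618 m³.
For wasting at MLVSS concentration, Q_w = V/θ_c = 3618/20.4 = 177.3 m³/d.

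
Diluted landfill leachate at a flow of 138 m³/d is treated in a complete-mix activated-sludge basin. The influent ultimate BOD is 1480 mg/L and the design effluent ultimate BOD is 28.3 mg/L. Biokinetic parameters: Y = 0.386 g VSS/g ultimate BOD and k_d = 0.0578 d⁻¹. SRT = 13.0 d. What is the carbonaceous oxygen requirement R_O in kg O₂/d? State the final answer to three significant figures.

R_O ≈ 138 kg O₂/d

Y_obs = Y / (1 + k_d θ_c) = 0.386 / (1 + 0.0578 × 13.0) = 0.386 / 1.751 = 0.2204.
Substrate removed = Q·(S₀ − S) = 138 m³/d × (1480 − 28.3) g/m³ = 2×10^5 g/d = 200.3 kg/d.
Biomass synthesised: P_X = Y_obs × 200.3 = 44.15 kg VSS/d.
R_O = Q·(S₀ − S) − 1.42·P_X = 200.3 − 1.42 × 44.15 = 137.6 kg O₂/d.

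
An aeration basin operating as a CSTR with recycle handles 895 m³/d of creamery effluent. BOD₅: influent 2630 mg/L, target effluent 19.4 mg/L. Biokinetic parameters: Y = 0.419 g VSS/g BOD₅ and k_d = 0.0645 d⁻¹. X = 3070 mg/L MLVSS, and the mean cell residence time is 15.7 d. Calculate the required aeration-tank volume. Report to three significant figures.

V ≈ 2490 m³

From the SRT design equation V = Y Q (S₀−S) θ_c / [X (1 + k_d θ_c)] = 0.419 × 895 × (2630 − 19.4) × 15.7 / [3070 × (1 + 0.0645 × 15.7)] = 1.54×10^7 / 6179 = 2488 m³.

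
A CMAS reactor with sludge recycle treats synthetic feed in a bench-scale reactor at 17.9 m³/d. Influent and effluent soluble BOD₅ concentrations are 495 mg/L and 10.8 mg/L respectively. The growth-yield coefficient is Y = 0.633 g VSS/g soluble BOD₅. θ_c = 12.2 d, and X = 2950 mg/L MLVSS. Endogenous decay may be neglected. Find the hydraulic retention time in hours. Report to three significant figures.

V·X = Y·Q·ΔS·θ_c gives V = 0.633 × 17.9 × (495 − 10.8) × 12.2 / 2950 = 22.69 m³.
τ = V/Q = 22.69/17.9 = 1.268 d, or 30.42 h.

τ ≈ 30.4 h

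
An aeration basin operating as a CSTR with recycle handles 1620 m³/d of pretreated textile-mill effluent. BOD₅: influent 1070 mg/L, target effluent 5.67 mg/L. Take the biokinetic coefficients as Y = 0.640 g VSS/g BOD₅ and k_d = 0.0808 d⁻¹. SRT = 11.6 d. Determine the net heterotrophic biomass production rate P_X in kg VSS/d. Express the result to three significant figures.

Correct the yield for decay: Y_obs = Y/(1 + k_d θ_c) = 0.640 / (1 + 0.0808 × 11.6) = 0.640 / 1.937 = 0.3304.
Substrate removed = Q·(S₀ − S) = 1620 m³/d × (1070 − 5.67) g/m³ = 1.72×10^6 g/d = 1724 kg/d.
Net biomass production P_X = Y_obs × Q·(S₀ − S) = 0.3304 × 1724 = 569.6 kg VSS/d.

P_X ≈ 570 kg VSS/d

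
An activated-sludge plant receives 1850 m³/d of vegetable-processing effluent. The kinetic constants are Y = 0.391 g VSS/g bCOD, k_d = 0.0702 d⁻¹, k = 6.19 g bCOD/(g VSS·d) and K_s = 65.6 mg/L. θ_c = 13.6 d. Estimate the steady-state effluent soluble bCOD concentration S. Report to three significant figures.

From the Monod/SRT balance for a CMAS, S = K_s·(1+k_d θ_c)/[θ_c·(Y k − k_d) − 1] = 65.6 × (1 + 0.0702 × 13.6) / [13.6 × (0.391 × 6.19 − 0.0702) − 1] = 128.2 / 30.96 = 4.142 mg/L.

S ≈ 4.14 mg/L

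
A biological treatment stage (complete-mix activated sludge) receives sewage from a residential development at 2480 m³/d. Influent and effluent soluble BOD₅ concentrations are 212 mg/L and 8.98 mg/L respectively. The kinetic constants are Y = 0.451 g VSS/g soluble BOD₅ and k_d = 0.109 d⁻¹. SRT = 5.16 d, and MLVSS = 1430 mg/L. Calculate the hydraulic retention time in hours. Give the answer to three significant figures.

From the SRT design equation V = Y Q (S₀−S) θ_c / [X (1 + k_d θ_c)] = 0.451 × 2480 × (212 − 8.98) × 5.16 / [1430 × (1 + 0.109 × 5.16)] = 1.17×10^6 / 2234 = 524.4 m³.
τ = V/Q = 524.4/2480 = 0.2115 d, or 5.075 h.

τ ≈ 5.08 h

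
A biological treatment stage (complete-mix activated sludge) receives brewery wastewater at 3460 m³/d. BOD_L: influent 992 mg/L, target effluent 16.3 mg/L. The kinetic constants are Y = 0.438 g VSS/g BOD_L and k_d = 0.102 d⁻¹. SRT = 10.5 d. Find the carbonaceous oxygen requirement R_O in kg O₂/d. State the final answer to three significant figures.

R_O ≈ 2360 kg O₂/d

Y_obs = Y / (1 + k_d θ_c) = 0.438 / (1 + 0.102 × 10.5) = 0.438 / 2.071 = 0.2115.
ΔS = 992 − 16.3 = 975.7 mg/L, so the substrate removal rate is 3460 × 975.7/1000 = 3376 kg BOD_L/d.
Biomass synthesised: P_X = Y_obs × 3376 = 714.0 kg VSS/d.
R_O = Q·ΔS − 1.42 P_X = 3376 − 1014 = 2362 kg O₂/d.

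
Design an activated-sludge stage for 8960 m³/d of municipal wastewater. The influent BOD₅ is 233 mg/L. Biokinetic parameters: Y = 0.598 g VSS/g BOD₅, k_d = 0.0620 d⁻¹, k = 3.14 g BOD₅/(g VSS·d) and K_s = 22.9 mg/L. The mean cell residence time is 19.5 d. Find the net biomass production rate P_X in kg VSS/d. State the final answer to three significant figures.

Effluent substrate depends only on kinetics and SRT: S = K_s(1 + k_d θ_c) / [θ_c(Yk − k_d) − 1] = 22.9 × (1 + 0.0620 × 19.5) / [19.5 × (0.598 × 3.14 − 0.0620) − 1] = 50.59 / 34.41 = 1.470 mg/L.
Correct the yield for decay: Y_obs = Y/(1 + k_d θ_c) = 0.598 / (1 + 0.0620 × 19.5) = 0.598 / 2.209 = 0.2707.
ΔS = 233 − 1.47 = 231.5 mg/L, so the substrate removal rate is 8960 × 231.5/1000 = 2075 kg BOD₅/d.
Net biomass production P_X = Y_obs × Q·(S₀ − S) = 0.2707 × 2075 = 561.6 kg VSS/d.

P_X ≈ 562 kg VSS/d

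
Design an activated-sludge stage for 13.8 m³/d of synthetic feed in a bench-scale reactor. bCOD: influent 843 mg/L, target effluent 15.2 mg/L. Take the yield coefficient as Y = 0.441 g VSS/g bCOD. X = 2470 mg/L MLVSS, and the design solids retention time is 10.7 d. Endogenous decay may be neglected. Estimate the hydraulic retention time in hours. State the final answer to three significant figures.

With k_d = 0 the design equation reduces to V = Y Q (S₀−S) θ_c / X = 0.441 × 13.8 × (843 − 15.2) × 10.7 / 2470 = 21.82 m³.
HRT = V/Q = 21.82 m³ / 13.8 m³·d⁻¹ = 1.581 d × 24 = 37.95 h.

τ ≈ 38.0 h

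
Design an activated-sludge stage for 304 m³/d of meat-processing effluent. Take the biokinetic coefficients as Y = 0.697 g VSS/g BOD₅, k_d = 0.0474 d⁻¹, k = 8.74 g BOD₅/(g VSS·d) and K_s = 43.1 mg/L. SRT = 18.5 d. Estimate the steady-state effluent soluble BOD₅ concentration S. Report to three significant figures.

S ≈ 0.730 mg/L

Effluent substrate depends only on kinetics and SRT: S = K_s(1 + k_d θ_c) / [θ_c(Yk − k_d) − 1] = 43.1 × (1 + 0.0474 × 18.5) / [18.5 × (0.697 × 8.74 − 0.0474) − 1] = 80.89 / 110.8 = 0.7300 mg/L.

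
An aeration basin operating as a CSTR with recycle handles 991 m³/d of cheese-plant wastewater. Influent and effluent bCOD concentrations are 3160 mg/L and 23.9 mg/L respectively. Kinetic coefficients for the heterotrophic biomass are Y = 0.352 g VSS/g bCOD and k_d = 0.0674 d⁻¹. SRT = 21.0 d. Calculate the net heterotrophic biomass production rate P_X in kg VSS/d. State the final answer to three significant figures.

P_X ≈ 453 kg VSS/d

Observed yield with endogenous decay: Y_obs = Y / (1 + k_d·θ_c) = 0.352 / (1 + 0.0674 × 21.0) = 0.352 / 2.415 = 0.1457 g VSS/g bCOD.
Substrate removed = Q·(S₀ − S) = 991 m³/d × (3160 − 23.9) g/m³ = 3.11×10^6 g/d = 3108 kg/d.
So the net sludge growth is P_X = 0.1457 × 3108 = 452.9 kg VSS/d.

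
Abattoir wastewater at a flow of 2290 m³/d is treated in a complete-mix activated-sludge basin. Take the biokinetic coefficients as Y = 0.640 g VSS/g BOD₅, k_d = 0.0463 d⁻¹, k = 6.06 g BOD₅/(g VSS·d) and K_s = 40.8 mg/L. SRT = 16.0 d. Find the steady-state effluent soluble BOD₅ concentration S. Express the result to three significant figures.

S ≈ 1.18 mg/L

From the Monod/SRT balance for a CMAS, S = K_s·(1+k_d θ_c)/[θ_c·(Y k − k_d) − 1] = 40.8 × (1 + 0.0463 × 16.0) / [16.0 × (0.640 × 6.06 − 0.0463) − 1] = 71.02 / 60.31 = 1.178 mg/L.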